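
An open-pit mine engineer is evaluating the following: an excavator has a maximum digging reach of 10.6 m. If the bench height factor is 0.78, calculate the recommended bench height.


8.268 m

Bench height = reach * factor
= 10.6 * 0.78
= 8.268 m


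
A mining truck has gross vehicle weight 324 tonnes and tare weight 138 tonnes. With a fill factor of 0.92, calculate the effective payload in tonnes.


Maximum payload = gross - tare
= 324 - 138 = 186 tonnes
Effective payload = max payload * fill factor
= 186 * 0.92
= 171.12 tonnes

171.12 tonnes


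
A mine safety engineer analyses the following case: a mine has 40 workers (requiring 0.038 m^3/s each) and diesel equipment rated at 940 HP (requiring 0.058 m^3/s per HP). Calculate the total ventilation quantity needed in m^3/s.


Airflow for workers:
Q_people = 40 * 0.038 = 1.52 m^3/s
Airflow for diesel equipment:
Q_diesel = 940 * 0.058 = 54.52 m^3/s
Total ventilation:
Q_total = 1.52 + 54.52
= 56.04 m^3/s

56.04 m^3/s


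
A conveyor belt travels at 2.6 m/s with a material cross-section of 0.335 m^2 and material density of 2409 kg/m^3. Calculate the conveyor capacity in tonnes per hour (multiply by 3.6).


Volumetric flow = speed * area
= 2.6 * 0.335 = 0.871 m^3/s
Mass flow = volumetric * density
= 0.871 * 2409 = 2098.239 kg/s
Convert to t/h: multiply by 3.6
Capacity = 2098.239 * 3.6
= 7553.6604 t/h

7553.6604 t/h


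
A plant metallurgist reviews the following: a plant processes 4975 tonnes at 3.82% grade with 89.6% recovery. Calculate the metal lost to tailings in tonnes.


19.7647 tonnes

Total metal in feed:
= 4975 * 3.82 / 100 = 190.045 tonnes
Metal recovered:
= 190.045 * 89.6 / 100 = 170.28032 tonnes
Metal lost to tailings:
= 190.045 - 170.28032
= 19.7647 tonnes


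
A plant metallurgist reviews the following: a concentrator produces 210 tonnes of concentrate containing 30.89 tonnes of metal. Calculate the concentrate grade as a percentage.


14.7095%

Grade = (metal in concentrate / concentrate mass) * 100
= (30.89 / 210) * 100
= 0.1470952381 * 100
= 14.7095%


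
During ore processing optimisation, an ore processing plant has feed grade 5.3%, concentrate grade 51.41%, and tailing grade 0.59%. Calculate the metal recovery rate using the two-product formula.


89.8996%

Using the two-product formula:
R = 100 * c * (f - t) / (f * (c - t))
Numerator = 100 * 51.41 * (5.3 - 0.59)
= 100 * 51.41 * 4.71
= 24214.11
Denominator = 5.3 * (51.41 - 0.59)
= 5.3 * 50.82
= 269.346
R = 24214.11 / 269.346
= 89.8996%


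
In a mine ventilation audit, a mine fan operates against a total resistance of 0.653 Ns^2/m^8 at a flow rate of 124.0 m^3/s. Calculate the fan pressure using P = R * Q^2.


10040.528 Pa

Compute Q^2:
Q^2 = 124.0^2 = 15376.0
Compute pressure:
P = R * Q^2 = 0.653 * 15376.0
= 10040.528 Pa


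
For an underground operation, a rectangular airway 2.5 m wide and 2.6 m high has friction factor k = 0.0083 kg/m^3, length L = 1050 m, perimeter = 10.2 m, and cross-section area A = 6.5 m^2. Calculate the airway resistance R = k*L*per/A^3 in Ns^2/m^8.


Compute the numerator:
k * L * per = 0.0083 * 1050 * 10.2
= 88.893
Compute the denominator:
A^3 = 6.5^3 = 274.625
Resistance:
R = 88.893 / 274.625
= 0.3237 Ns^2/m^8

0.3237 Ns^2/m^8


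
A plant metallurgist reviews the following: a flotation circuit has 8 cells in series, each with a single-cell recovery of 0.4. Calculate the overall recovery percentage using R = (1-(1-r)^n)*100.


Complement of single-cell recovery:
1 - r = 1 - 0.4 = 0.6
Raise to power n:
(1 - r)^8 = 0.6^8 = 0.01679616
Overall recovery:
R = (1 - 0.01679616) * 100
= 98.3204%

98.3204%


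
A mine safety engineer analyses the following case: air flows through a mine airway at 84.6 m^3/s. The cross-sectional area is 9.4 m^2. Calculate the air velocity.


Velocity = flow rate / cross-sectional area
= 84.6 / 9.4
= 9.0 m/s

9.0 m/s


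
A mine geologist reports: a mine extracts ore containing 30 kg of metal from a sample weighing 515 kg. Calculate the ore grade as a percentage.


5.8252%

Ore grade = (metal mass / ore mass) * 100
= (30 / 515) * 100
= 0.05825242718 * 100
= 5.8252%


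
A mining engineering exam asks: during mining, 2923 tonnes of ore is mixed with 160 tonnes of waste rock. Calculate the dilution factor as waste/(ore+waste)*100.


Total material = ore + waste
= 2923 + 160 = 3083 tonnes
Dilution = waste / total * 100
= 160 / 3083 * 100
= 0.05189750243 * 100
= 5.1898%

5.1898%


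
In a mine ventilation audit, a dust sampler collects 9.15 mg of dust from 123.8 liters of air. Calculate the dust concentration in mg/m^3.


Convert liters to m^3: 1 m^3 = 1000 L
Concentration = mass / volume * 1000
= 9.15 / 123.8 * 1000
= 0.0739095315 * 1000
= 73.9095 mg/m^3

73.9095 mg/m^3


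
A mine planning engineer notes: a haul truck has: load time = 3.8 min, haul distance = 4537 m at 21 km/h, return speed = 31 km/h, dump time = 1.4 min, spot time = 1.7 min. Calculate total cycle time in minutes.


Convert haul speed to m/min: 21 * 1000/60 = 350 m/min
Haul time = 4537 / 350 = 12.96285714 min
Convert return speed to m/min: 31 * 1000/60 = 516.6666667 m/min
Return time = 4537 / 516.6666667 = 8.781290323 min
Total cycle time:
= 3.8 + 12.96285714 + 1.4 + 8.781290323 + 1.7
= 28.6441 min

28.6441 min


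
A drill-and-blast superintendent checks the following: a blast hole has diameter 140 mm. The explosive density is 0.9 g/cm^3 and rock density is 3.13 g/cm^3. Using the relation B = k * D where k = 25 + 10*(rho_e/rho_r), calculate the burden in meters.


3.9026 m

First, compute k:
rho_e / rho_r = 0.9 / 3.13 = 0.2875399361
k = 25 + 10 * 0.2875399361 = 27.87539936
Then, compute burden:
B = k * D / 1000 = 27.87539936 * 140 / 1000
= 3902.555911 / 1000
= 3.9026 m


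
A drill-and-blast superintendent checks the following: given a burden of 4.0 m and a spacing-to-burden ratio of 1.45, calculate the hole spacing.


5.8 m

Spacing = burden * ratio
= 4.0 * 1.45
= 5.8 m


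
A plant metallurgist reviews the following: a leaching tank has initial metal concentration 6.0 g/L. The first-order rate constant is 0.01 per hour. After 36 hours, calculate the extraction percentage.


30.2324%

Compute the exponent:
-k * t = -0.01 * 36 = -0.36
Remaining concentration:
C = 6.0 * exp(-0.36)
= 6.0 * 0.6976763261
= 4.186057956 g/L
Extracted = 6.0 - 4.186057956 = 1.813942044 g/L
Extraction % = 1.813942044 / 6.0 * 100
= 30.2324%


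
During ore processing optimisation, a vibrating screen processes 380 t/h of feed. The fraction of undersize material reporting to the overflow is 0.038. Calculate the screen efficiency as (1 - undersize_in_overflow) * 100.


96.2%

Screen efficiency = (1 - fraction of undersize in overflow) * 100
= (1 - 0.038) * 100
= 0.962 * 100
= 96.2%


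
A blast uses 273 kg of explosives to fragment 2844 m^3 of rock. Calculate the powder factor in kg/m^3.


0.096 kg/m^3

Powder factor = explosive mass / rock volume
= 273 / 2844
= 0.096 kg/m^3


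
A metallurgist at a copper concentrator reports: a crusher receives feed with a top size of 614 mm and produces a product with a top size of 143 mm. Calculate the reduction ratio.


Reduction ratio = feed size / product size
= 614 / 143
= 4.2937

4.2937


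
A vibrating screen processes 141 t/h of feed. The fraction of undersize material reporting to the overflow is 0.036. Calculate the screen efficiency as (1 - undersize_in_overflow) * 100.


Screen efficiency = (1 - fraction of undersize in overflow) * 100
= (1 - 0.036) * 100
= 0.964 * 100
= 96.4%

96.4%


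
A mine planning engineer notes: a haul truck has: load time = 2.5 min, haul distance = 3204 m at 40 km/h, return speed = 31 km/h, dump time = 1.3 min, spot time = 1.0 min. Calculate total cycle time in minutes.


Convert haul speed to m/min: 40 * 1000/60 = 666.6666667 m/min
Haul time = 3204 / 666.6666667 = 4.806 min
Convert return speed to m/min: 31 * 1000/60 = 516.6666667 m/min
Return time = 3204 / 516.6666667 = 6.201290323 min
Total cycle time:
= 2.5 + 4.806 + 1.3 + 6.201290323 + 1.0
= 15.8073 min

15.8073 min


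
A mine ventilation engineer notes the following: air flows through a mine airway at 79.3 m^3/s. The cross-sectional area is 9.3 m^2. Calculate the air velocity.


Velocity = flow rate / cross-sectional area
= 79.3 / 9.3
= 8.5269 m/s

8.5269 m/s


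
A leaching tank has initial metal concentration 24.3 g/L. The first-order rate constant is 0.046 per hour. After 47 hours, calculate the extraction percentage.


88.4905%

Compute the exponent:
-k * t = -0.046 * 47 = -2.162
Remaining concentration:
C = 24.3 * exp(-2.162)
= 24.3 * 0.1150947013
= 2.796801241 g/L
Extracted = 24.3 - 2.796801241 = 21.50319876 g/L
Extraction % = 21.50319876 / 24.3 * 100
= 88.4905%


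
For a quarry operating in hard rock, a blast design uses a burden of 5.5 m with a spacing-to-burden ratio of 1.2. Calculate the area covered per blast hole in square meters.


First, find the spacing:
Spacing = burden * ratio = 5.5 * 1.2
= 6.6 m
Then, calculate the area:
Area = burden * spacing = 5.5 * 6.6
= 36.3 m^2

36.3 m^2


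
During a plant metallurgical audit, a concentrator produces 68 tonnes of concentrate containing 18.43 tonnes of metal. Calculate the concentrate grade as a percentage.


Grade = (metal in concentrate / concentrate mass) * 100
= (18.43 / 68) * 100
= 0.2710294118 * 100
= 27.1029%

27.1029%


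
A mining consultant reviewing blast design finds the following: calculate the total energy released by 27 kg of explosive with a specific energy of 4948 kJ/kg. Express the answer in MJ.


Energy = mass * specific_energy / 1000
= 27 * 4948 / 1000
= 133596 / 1000
= 133.596 MJ

133.596 MJ


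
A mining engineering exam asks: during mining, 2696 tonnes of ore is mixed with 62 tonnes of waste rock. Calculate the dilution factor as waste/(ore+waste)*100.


2.248%

Total material = ore + waste
= 2696 + 62 = 2758 tonnes
Dilution = waste / total * 100
= 62 / 2758 * 100
= 0.02248005801 * 100
= 2.248%


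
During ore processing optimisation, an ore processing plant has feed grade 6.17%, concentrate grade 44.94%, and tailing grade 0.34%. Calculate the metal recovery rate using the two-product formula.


Using the two-product formula:
R = 100 * c * (f - t) / (f * (c - t))
Numerator = 100 * 44.94 * (6.17 - 0.34)
= 100 * 44.94 * 5.83
= 26200.02
Denominator = 6.17 * (44.94 - 0.34)
= 6.17 * 44.6
= 275.182
R = 26200.02 / 275.182
= 95.2098%

95.2098%


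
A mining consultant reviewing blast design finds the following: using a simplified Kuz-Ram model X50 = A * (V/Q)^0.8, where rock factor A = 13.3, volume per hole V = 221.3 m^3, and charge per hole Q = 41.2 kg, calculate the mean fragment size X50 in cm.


51.041 cm

Compute V/Q:
V/Q = 221.3 / 41.2 = 5.371359223
Raise to the power 0.8:
(V/Q)^0.8 = 5.371359223^0.8 = 3.837667624
Multiply by A:
X50 = 13.3 * 3.837667624
= 51.041 cm


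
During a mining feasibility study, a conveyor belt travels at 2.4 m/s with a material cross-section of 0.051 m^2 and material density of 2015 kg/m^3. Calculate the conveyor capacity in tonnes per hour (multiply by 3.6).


887.8896 t/h

Volumetric flow = speed * area
= 2.4 * 0.051 = 0.1224 m^3/s
Mass flow = volumetric * density
= 0.1224 * 2015 = 246.636 kg/s
Convert to t/h: multiply by 3.6
Capacity = 246.636 * 3.6
= 887.8896 t/h


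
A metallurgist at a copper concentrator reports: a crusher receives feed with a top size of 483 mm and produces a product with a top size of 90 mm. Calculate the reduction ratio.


5.3667

Reduction ratio = feed size / product size
= 483 / 90
= 5.3667


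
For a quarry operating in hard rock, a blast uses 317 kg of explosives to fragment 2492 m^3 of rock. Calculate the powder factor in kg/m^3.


0.1272 kg/m^3

Powder factor = explosive mass / rock volume
= 317 / 2492
= 0.1272 kg/m^3


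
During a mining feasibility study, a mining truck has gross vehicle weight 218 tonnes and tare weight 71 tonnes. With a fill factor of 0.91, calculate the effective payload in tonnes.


133.77 tonnes

Maximum payload = gross - tare
= 218 - 71 = 147 tonnes
Effective payload = max payload * fill factor
= 147 * 0.91
= 133.77 tonnes


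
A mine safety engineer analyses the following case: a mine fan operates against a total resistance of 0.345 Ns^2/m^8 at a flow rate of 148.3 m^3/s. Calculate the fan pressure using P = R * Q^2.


7587.5471 Pa

Compute Q^2:
Q^2 = 148.3^2 = 21992.89
Compute pressure:
P = R * Q^2 = 0.345 * 21992.89
= 7587.5471 Pa


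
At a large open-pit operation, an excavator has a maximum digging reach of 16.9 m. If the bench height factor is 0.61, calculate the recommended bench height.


10.309 m

Bench height = reach * factor
= 16.9 * 0.61
= 10.309 m


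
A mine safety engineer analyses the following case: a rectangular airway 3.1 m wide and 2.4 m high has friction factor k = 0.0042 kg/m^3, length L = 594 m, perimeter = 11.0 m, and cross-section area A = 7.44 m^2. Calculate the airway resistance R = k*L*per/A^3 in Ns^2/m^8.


0.0666 Ns^2/m^8

Compute the numerator:
k * L * per = 0.0042 * 594 * 11.0
= 27.4428
Compute the denominator:
A^3 = 7.44^3 = 411.830784
Resistance:
R = 27.4428 / 411.830784
= 0.0666 Ns^2/m^8


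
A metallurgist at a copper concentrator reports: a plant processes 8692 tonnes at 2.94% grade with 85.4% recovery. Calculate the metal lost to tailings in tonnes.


Total metal in feed:
= 8692 * 2.94 / 100 = 255.5448 tonnes
Metal recovered:
= 255.5448 * 85.4 / 100 = 218.2352592 tonnes
Metal lost to tailings:
= 255.5448 - 218.2352592
= 37.3095 tonnes

37.3095 tonnes


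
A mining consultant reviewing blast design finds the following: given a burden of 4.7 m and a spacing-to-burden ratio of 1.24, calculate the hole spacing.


5.828 m

Spacing = burden * ratio
= 4.7 * 1.24
= 5.828 m


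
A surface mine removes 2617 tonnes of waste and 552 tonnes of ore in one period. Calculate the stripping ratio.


4.7409

Stripping ratio = waste tonnage / ore tonnage
= 2617 / 552
= 4.7409


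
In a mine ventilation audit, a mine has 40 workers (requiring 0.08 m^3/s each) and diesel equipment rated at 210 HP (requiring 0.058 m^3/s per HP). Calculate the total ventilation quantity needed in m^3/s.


Airflow for workers:
Q_people = 40 * 0.08 = 3.2 m^3/s
Airflow for diesel equipment:
Q_diesel = 210 * 0.058 = 12.18 m^3/s
Total ventilation:
Q_total = 3.2 + 12.18
= 15.38 m^3/s

15.38 m^3/s


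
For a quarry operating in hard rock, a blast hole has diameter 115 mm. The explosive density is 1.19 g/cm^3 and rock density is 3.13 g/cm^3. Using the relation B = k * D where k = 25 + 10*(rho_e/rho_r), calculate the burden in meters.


First, compute k:
rho_e / rho_r = 1.19 / 3.13 = 0.3801916933
k = 25 + 10 * 0.3801916933 = 28.80191693
Then, compute burden:
B = k * D / 1000 = 28.80191693 * 115 / 1000
= 3312.220447 / 1000
= 3.3122 m

3.3122 m


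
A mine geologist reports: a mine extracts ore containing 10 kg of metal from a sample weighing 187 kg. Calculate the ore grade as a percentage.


5.3476%

Ore grade = (metal mass / ore mass) * 100
= (10 / 187) * 100
= 0.05347593583 * 100
= 5.3476%


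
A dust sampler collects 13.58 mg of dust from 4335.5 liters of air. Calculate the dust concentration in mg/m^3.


Convert liters to m^3: 1 m^3 = 1000 L
Concentration = mass / volume * 1000
= 13.58 / 4335.5 * 1000
= 0.003132280014 * 1000
= 3.1323 mg/m^3

3.1323 mg/m^3


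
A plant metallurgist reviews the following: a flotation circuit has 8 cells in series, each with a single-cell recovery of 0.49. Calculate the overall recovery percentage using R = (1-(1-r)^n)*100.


Complement of single-cell recovery:
1 - r = 1 - 0.49 = 0.51
Raise to power n:
(1 - r)^8 = 0.51^8 = 0.004576794457
Overall recovery:
R = (1 - 0.004576794457) * 100
= 99.5423%

99.5423%


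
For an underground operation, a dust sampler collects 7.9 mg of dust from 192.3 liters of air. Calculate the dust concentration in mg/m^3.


41.0816 mg/m^3

Convert liters to m^3: 1 m^3 = 1000 L
Concentration = mass / volume * 1000
= 7.9 / 192.3 * 1000
= 0.04108164327 * 1000
= 41.0816 mg/m^3


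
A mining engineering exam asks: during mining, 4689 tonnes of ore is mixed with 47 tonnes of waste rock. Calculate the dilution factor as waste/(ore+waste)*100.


Total material = ore + waste
= 4689 + 47 = 4736 tonnes
Dilution = waste / total * 100
= 47 / 4736 * 100
= 0.009923986486 * 100
= 0.9924%

0.9924%


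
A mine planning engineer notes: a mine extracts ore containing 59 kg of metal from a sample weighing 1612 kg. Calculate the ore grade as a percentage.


Ore grade = (metal mass / ore mass) * 100
= (59 / 1612) * 100
= 0.03660049628 * 100
= 3.66%

3.66%


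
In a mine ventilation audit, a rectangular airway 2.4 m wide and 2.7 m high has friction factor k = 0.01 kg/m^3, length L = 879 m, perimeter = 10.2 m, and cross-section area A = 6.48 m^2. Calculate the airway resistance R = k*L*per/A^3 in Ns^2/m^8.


Compute the numerator:
k * L * per = 0.01 * 879 * 10.2
= 89.658
Compute the denominator:
A^3 = 6.48^3 = 272.097792
Resistance:
R = 89.658 / 272.097792
= 0.3295 Ns^2/m^8

0.3295 Ns^2/m^8


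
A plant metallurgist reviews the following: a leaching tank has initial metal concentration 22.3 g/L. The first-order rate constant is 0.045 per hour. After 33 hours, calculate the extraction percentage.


77.3498%

Compute the exponent:
-k * t = -0.045 * 33 = -1.485
Remaining concentration:
C = 22.3 * exp(-1.485)
= 22.3 * 0.2265023407
= 5.051002197 g/L
Extracted = 22.3 - 5.051002197 = 17.2489978 g/L
Extraction % = 17.2489978 / 22.3 * 100
= 77.3498%


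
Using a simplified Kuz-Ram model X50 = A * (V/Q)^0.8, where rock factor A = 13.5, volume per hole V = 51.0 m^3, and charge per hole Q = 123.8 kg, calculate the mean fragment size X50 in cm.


Compute V/Q:
V/Q = 51.0 / 123.8 = 0.4119547658
Raise to the power 0.8:
(V/Q)^0.8 = 0.4119547658^0.8 = 0.4919031743
Multiply by A:
X50 = 13.5 * 0.4919031743
= 6.6407 cm

6.6407 cm


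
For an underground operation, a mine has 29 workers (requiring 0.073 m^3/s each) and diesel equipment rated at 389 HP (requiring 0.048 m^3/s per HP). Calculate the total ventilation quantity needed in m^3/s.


20.789 m^3/s

Airflow for workers:
Q_people = 29 * 0.073 = 2.117 m^3/s
Airflow for diesel equipment:
Q_diesel = 389 * 0.048 = 18.672 m^3/s
Total ventilation:
Q_total = 2.117 + 18.672
= 20.789 m^3/s


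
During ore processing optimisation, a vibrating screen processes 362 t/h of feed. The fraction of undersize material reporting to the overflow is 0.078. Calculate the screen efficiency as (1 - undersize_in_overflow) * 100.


92.2%

Screen efficiency = (1 - fraction of undersize in overflow) * 100
= (1 - 0.078) * 100
= 0.922 * 100
= 92.2%


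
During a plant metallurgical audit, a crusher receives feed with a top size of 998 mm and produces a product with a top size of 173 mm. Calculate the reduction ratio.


Reduction ratio = feed size / product size
= 998 / 173
= 5.7688

5.7688


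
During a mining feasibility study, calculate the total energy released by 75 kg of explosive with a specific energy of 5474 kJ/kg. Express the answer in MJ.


410.55 MJ

Energy = mass * specific_energy / 1000
= 75 * 5474 / 1000
= 410550 / 1000
= 410.55 MJ


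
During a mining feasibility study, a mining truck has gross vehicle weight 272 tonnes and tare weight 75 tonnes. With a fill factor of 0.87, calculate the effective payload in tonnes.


171.39 tonnes

Maximum payload = gross - tare
= 272 - 75 = 197 tonnes
Effective payload = max payload * fill factor
= 197 * 0.87
= 171.39 tonnes


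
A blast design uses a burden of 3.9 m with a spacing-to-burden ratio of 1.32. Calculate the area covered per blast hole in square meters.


First, find the spacing:
Spacing = burden * ratio = 3.9 * 1.32
= 5.148 m
Then, calculate the area:
Area = burden * spacing = 3.9 * 5.148
= 20.0772 m^2

20.0772 m^2


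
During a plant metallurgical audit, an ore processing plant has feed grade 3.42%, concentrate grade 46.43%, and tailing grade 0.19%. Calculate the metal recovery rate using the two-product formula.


94.8325%

Using the two-product formula:
R = 100 * c * (f - t) / (f * (c - t))
Numerator = 100 * 46.43 * (3.42 - 0.19)
= 100 * 46.43 * 3.23
= 14996.89
Denominator = 3.42 * (46.43 - 0.19)
= 3.42 * 46.24
= 158.1408
R = 14996.89 / 158.1408
= 94.8325%


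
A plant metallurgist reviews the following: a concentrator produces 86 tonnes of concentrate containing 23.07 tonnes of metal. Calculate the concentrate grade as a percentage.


Grade = (metal in concentrate / concentrate mass) * 100
= (23.07 / 86) * 100
= 0.268255814 * 100
= 26.8256%

26.8256%


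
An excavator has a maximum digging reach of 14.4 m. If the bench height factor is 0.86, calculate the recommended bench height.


Bench height = reach * factor
= 14.4 * 0.86
= 12.384 m

12.384 m


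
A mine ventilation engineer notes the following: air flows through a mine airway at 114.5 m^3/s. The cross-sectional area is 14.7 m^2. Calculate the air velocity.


7.7891 m/s

Velocity = flow rate / cross-sectional area
= 114.5 / 14.7
= 7.7891 m/s


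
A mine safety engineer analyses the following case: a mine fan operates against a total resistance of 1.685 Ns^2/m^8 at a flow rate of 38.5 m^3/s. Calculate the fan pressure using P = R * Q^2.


Compute Q^2:
Q^2 = 38.5^2 = 1482.25
Compute pressure:
P = R * Q^2 = 1.685 * 1482.25
= 2497.5913 Pa

2497.5913 Pa


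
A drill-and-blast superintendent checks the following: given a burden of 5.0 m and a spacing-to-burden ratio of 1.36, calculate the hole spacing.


Spacing = burden * ratio
= 5.0 * 1.36
= 6.8 m

6.8 m


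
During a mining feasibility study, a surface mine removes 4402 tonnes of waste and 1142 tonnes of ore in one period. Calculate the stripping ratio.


Stripping ratio = waste tonnage / ore tonnage
= 4402 / 1142
= 3.8546

3.8546


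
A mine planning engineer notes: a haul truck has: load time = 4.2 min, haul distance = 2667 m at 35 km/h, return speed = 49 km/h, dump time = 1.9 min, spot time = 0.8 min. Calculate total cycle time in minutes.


14.7377 min

Convert haul speed to m/min: 35 * 1000/60 = 583.3333333 m/min
Haul time = 2667 / 583.3333333 = 4.572 min
Convert return speed to m/min: 49 * 1000/60 = 816.6666667 m/min
Return time = 2667 / 816.6666667 = 3.265714286 min
Total cycle time:
= 4.2 + 4.572 + 1.9 + 3.265714286 + 0.8
= 14.7377 min


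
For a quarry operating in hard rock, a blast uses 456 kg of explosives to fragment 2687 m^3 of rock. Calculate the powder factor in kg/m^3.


0.1697 kg/m^3

Powder factor = explosive mass / rock volume
= 456 / 2687
= 0.1697 kg/m^3


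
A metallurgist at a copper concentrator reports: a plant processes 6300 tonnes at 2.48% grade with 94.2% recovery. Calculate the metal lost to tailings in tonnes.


9.0619 tonnes

Total metal in feed:
= 6300 * 2.48 / 100 = 156.24 tonnes
Metal recovered:
= 156.24 * 94.2 / 100 = 147.17808 tonnes
Metal lost to tailings:
= 156.24 - 147.17808
= 9.0619 tonnes


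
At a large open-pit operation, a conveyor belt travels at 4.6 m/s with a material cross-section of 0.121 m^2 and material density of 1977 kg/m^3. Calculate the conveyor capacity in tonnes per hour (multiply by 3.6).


Volumetric flow = speed * area
= 4.6 * 0.121 = 0.5566 m^3/s
Mass flow = volumetric * density
= 0.5566 * 1977 = 1100.3982 kg/s
Convert to t/h: multiply by 3.6
Capacity = 1100.3982 * 3.6
= 3961.4335 t/h

3961.4335 t/h


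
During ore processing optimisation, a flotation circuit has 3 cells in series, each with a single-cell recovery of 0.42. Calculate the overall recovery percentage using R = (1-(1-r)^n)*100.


Complement of single-cell recovery:
1 - r = 1 - 0.42 = 0.58
Raise to power n:
(1 - r)^3 = 0.58^3 = 0.195112
Overall recovery:
R = (1 - 0.195112) * 100
= 80.4888%

80.4888%


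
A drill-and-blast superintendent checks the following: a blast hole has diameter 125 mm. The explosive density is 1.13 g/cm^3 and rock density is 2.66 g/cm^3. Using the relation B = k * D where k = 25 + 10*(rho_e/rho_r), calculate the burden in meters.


3.656 m

First, compute k:
rho_e / rho_r = 1.13 / 2.66 = 0.4248120301
k = 25 + 10 * 0.4248120301 = 29.2481203
Then, compute burden:
B = k * D / 1000 = 29.2481203 * 125 / 1000
= 3656.015038 / 1000
= 3.656 m


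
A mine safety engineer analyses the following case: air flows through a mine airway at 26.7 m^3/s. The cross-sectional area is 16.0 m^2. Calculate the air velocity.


Velocity = flow rate / cross-sectional area
= 26.7 / 16.0
= 1.6688 m/s

1.6688 m/s


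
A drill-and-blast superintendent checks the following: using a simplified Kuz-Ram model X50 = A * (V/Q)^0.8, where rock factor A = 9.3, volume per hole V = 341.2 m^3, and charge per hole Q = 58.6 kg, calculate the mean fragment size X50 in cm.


38.0691 cm

Compute V/Q:
V/Q = 341.2 / 58.6 = 5.822525597
Raise to the power 0.8:
(V/Q)^0.8 = 5.822525597^0.8 = 4.093446561
Multiply by A:
X50 = 9.3 * 4.093446561
= 38.0691 cm


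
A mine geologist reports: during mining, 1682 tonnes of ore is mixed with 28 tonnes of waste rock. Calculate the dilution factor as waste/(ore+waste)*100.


Total material = ore + waste
= 1682 + 28 = 1710 tonnes
Dilution = waste / total * 100
= 28 / 1710 * 100
= 0.01637426901 * 100
= 1.6374%

1.6374%


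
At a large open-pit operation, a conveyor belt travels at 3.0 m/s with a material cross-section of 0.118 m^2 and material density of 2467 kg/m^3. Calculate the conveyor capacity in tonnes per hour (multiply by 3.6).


Volumetric flow = speed * area
= 3.0 * 0.118 = 0.354 m^3/s
Mass flow = volumetric * density
= 0.354 * 2467 = 873.318 kg/s
Convert to t/h: multiply by 3.6
Capacity = 873.318 * 3.6
= 3143.9448 t/h

3143.9448 t/h


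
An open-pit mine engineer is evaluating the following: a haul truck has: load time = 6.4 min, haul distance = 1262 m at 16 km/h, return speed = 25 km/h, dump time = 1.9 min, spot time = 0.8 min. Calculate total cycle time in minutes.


16.8613 min

Convert haul speed to m/min: 16 * 1000/60 = 266.6666667 m/min
Haul time = 1262 / 266.6666667 = 4.7325 min
Convert return speed to m/min: 25 * 1000/60 = 416.6666667 m/min
Return time = 1262 / 416.6666667 = 3.0288 min
Total cycle time:
= 6.4 + 4.7325 + 1.9 + 3.0288 + 0.8
= 16.8613 min


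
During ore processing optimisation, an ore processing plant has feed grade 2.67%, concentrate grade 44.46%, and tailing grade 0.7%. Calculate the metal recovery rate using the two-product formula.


74.963%

Using the two-product formula:
R = 100 * c * (f - t) / (f * (c - t))
Numerator = 100 * 44.46 * (2.67 - 0.7)
= 100 * 44.46 * 1.97
= 8758.62
Denominator = 2.67 * (44.46 - 0.7)
= 2.67 * 43.76
= 116.8392
R = 8758.62 / 116.8392
= 74.963%


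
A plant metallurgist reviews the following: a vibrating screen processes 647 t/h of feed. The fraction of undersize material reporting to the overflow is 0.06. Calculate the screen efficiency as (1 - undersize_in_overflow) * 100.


Screen efficiency = (1 - fraction of undersize in overflow) * 100
= (1 - 0.06) * 100
= 0.94 * 100
= 94.0%

94.0%


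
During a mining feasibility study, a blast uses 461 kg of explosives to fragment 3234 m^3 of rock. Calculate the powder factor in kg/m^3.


0.1425 kg/m^3

Powder factor = explosive mass / rock volume
= 461 / 3234
= 0.1425 kg/m^3


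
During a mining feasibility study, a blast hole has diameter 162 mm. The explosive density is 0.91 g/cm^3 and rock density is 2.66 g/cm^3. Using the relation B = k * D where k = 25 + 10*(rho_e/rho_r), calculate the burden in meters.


First, compute k:
rho_e / rho_r = 0.91 / 2.66 = 0.3421052632
k = 25 + 10 * 0.3421052632 = 28.42105263
Then, compute burden:
B = k * D / 1000 = 28.42105263 * 162 / 1000
= 4604.210526 / 1000
= 4.6042 m

4.6042 m


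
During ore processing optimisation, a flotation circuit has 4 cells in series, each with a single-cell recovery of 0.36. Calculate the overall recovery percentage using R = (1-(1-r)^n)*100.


83.2228%

Complement of single-cell recovery:
1 - r = 1 - 0.36 = 0.64
Raise to power n:
(1 - r)^4 = 0.64^4 = 0.16777216
Overall recovery:
R = (1 - 0.16777216) * 100
= 83.2228%


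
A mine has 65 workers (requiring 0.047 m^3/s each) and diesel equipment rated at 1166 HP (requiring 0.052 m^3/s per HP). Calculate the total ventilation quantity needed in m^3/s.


Airflow for workers:
Q_people = 65 * 0.047 = 3.055 m^3/s
Airflow for diesel equipment:
Q_diesel = 1166 * 0.052 = 60.632 m^3/s
Total ventilation:
Q_total = 3.055 + 60.632
= 63.687 m^3/s

63.687 m^3/s


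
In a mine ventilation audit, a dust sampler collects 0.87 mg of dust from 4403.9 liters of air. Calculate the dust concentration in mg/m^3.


Convert liters to m^3: 1 m^3 = 1000 L
Concentration = mass / volume * 1000
= 0.87 / 4403.9 * 1000
= 0.0001975521697 * 1000
= 0.1976 mg/m^3

0.1976 mg/m^3


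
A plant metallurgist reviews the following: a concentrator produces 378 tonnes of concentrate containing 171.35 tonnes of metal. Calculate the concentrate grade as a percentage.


Grade = (metal in concentrate / concentrate mass) * 100
= (171.35 / 378) * 100
= 0.4533068783 * 100
= 45.3307%

45.3307%


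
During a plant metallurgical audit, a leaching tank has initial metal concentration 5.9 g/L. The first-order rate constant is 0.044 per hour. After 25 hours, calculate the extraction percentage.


66.7129%

Compute the exponent:
-k * t = -0.044 * 25 = -1.1
Remaining concentration:
C = 5.9 * exp(-1.1)
= 5.9 * 0.3328710837
= 1.963939394 g/L
Extracted = 5.9 - 1.963939394 = 3.936060606 g/L
Extraction % = 3.936060606 / 5.9 * 100
= 66.7129%


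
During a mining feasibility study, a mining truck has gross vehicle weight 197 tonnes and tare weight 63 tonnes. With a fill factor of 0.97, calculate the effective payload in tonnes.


129.98 tonnes

Maximum payload = gross - tare
= 197 - 63 = 134 tonnes
Effective payload = max payload * fill factor
= 134 * 0.97
= 129.98 tonnes


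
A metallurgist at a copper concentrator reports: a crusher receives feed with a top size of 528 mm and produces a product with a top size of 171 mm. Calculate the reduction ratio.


Reduction ratio = feed size / product size
= 528 / 171
= 3.0877

3.0877


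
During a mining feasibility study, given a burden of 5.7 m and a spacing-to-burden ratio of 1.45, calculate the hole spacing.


8.265 m

Spacing = burden * ratio
= 5.7 * 1.45
= 8.265 m


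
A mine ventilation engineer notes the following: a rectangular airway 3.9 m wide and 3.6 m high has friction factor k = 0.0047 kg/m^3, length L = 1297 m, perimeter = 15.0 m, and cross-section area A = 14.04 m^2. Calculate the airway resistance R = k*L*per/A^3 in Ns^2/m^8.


0.033 Ns^2/m^8

Compute the numerator:
k * L * per = 0.0047 * 1297 * 15.0
= 91.4385
Compute the denominator:
A^3 = 14.04^3 = 2767.587264
Resistance:
R = 91.4385 / 2767.587264
= 0.033 Ns^2/m^8


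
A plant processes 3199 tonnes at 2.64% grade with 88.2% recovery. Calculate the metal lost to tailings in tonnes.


9.9655 tonnes

Total metal in feed:
= 3199 * 2.64 / 100 = 84.4536 tonnes
Metal recovered:
= 84.4536 * 88.2 / 100 = 74.4880752 tonnes
Metal lost to tailings:
= 84.4536 - 74.4880752
= 9.9655 tonnes


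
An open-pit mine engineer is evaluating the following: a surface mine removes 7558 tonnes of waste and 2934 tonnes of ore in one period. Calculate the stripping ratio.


2.576

Stripping ratio = waste tonnage / ore tonnage
= 7558 / 2934
= 2.576


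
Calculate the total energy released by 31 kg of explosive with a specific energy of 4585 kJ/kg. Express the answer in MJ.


Energy = mass * specific_energy / 1000
= 31 * 4585 / 1000
= 142135 / 1000
= 142.135 MJ

142.135 MJ


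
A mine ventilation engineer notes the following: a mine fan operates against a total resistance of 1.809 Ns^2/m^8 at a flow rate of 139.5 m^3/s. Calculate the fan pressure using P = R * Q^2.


35203.5923 Pa

Compute Q^2:
Q^2 = 139.5^2 = 19460.25
Compute pressure:
P = R * Q^2 = 1.809 * 19460.25
= 35203.5923 Pa


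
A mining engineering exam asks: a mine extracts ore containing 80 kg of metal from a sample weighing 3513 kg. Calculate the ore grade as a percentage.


2.2773%

Ore grade = (metal mass / ore mass) * 100
= (80 / 3513) * 100
= 0.02277255907 * 100
= 2.2773%


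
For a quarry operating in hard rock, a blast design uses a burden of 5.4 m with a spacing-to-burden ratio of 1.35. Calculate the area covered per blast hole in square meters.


39.366 m^2

First, find the spacing:
Spacing = burden * ratio = 5.4 * 1.35
= 7.29 m
Then, calculate the area:
Area = burden * spacing = 5.4 * 7.29
= 39.366 m^2


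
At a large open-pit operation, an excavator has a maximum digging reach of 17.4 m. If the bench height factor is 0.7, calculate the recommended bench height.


Bench height = reach * factor
= 17.4 * 0.7
= 12.18 m

12.18 m


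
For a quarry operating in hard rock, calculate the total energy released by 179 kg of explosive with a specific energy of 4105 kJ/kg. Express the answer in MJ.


734.795 MJ

Energy = mass * specific_energy / 1000
= 179 * 4105 / 1000
= 734795 / 1000
= 734.795 MJ


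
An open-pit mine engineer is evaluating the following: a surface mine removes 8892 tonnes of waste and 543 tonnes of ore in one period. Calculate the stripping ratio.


16.3757

Stripping ratio = waste tonnage / ore tonnage
= 8892 / 543
= 16.3757


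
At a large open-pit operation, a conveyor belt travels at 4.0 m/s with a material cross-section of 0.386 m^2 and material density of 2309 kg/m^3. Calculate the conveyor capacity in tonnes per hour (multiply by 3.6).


Volumetric flow = speed * area
= 4.0 * 0.386 = 1.544 m^3/s
Mass flow = volumetric * density
= 1.544 * 2309 = 3565.096 kg/s
Convert to t/h: multiply by 3.6
Capacity = 3565.096 * 3.6
= 12834.3456 t/h

12834.3456 t/h


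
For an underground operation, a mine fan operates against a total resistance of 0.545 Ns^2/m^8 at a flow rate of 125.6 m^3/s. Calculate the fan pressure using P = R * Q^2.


8597.5712 Pa

Compute Q^2:
Q^2 = 125.6^2 = 15775.36
Compute pressure:
P = R * Q^2 = 0.545 * 15775.36
= 8597.5712 Pa


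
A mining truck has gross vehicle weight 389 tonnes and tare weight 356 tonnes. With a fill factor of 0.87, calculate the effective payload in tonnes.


Maximum payload = gross - tare
= 389 - 356 = 33 tonnes
Effective payload = max payload * fill factor
= 33 * 0.87
= 28.71 tonnes

28.71 tonnes


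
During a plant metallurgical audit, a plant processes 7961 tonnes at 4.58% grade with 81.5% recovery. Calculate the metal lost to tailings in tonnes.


67.4536 tonnes

Total metal in feed:
= 7961 * 4.58 / 100 = 364.6138 tonnes
Metal recovered:
= 364.6138 * 81.5 / 100 = 297.160247 tonnes
Metal lost to tailings:
= 364.6138 - 297.160247
= 67.4536 tonnes


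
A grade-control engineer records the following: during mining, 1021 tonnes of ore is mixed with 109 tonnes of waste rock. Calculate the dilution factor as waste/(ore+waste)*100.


9.646%

Total material = ore + waste
= 1021 + 109 = 1130 tonnes
Dilution = waste / total * 100
= 109 / 1130 * 100
= 0.09646017699 * 100
= 9.646%


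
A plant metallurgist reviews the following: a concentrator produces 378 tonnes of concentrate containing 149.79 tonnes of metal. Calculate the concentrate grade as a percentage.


Grade = (metal in concentrate / concentrate mass) * 100
= (149.79 / 378) * 100
= 0.3962698413 * 100
= 39.627%

39.627%


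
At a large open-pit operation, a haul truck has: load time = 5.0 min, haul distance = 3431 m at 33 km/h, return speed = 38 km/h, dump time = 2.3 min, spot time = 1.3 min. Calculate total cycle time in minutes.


20.2556 min

Convert haul speed to m/min: 33 * 1000/60 = 550 m/min
Haul time = 3431 / 550 = 6.238181818 min
Convert return speed to m/min: 38 * 1000/60 = 633.3333333 m/min
Return time = 3431 / 633.3333333 = 5.417368421 min
Total cycle time:
= 5.0 + 6.238181818 + 2.3 + 5.417368421 + 1.3
= 20.2556 min


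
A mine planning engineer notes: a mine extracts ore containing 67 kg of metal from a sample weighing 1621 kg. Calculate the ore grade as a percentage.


4.1333%

Ore grade = (metal mass / ore mass) * 100
= (67 / 1621) * 100
= 0.0413325108 * 100
= 4.1333%


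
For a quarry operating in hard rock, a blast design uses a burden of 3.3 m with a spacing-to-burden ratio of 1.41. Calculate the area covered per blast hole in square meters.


First, find the spacing:
Spacing = burden * ratio = 3.3 * 1.41
= 4.653 m
Then, calculate the area:
Area = burden * spacing = 3.3 * 4.653
= 15.3549 m^2

15.3549 m^2


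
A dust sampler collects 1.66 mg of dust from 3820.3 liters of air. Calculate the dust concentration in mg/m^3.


Convert liters to m^3: 1 m^3 = 1000 L
Concentration = mass / volume * 1000
= 1.66 / 3820.3 * 1000
= 0.0004345208491 * 1000
= 0.4345 mg/m^3

0.4345 mg/m^3


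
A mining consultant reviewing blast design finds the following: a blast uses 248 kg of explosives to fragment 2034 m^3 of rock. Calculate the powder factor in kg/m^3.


0.1219 kg/m^3

Powder factor = explosive mass / rock volume
= 248 / 2034
= 0.1219 kg/m^3


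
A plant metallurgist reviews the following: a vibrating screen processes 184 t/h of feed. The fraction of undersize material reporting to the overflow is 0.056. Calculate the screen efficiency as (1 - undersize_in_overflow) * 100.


Screen efficiency = (1 - fraction of undersize in overflow) * 100
= (1 - 0.056) * 100
= 0.944 * 100
= 94.4%

94.4%


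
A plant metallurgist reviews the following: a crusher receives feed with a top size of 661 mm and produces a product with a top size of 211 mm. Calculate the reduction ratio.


3.1327

Reduction ratio = feed size / product size
= 661 / 211
= 3.1327


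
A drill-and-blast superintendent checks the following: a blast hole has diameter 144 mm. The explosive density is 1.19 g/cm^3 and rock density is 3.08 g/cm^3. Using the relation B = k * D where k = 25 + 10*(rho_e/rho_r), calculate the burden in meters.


First, compute k:
rho_e / rho_r = 1.19 / 3.08 = 0.3863636364
k = 25 + 10 * 0.3863636364 = 28.86363636
Then, compute burden:
B = k * D / 1000 = 28.86363636 * 144 / 1000
= 4156.363636 / 1000
= 4.1564 m

4.1564 m


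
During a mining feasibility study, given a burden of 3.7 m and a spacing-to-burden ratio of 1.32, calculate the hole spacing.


Spacing = burden * ratio
= 3.7 * 1.32
= 4.884 m

4.884 m


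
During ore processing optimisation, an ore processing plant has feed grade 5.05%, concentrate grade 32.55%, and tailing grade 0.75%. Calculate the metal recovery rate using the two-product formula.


Using the two-product formula:
R = 100 * c * (f - t) / (f * (c - t))
Numerator = 100 * 32.55 * (5.05 - 0.75)
= 100 * 32.55 * 4.3
= 13996.5
Denominator = 5.05 * (32.55 - 0.75)
= 5.05 * 31.8
= 160.59
R = 13996.5 / 160.59
= 87.1567%

87.1567%


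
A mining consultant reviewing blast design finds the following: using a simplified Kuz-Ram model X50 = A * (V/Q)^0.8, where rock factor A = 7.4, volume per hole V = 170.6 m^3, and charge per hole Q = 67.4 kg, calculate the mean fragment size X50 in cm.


15.5556 cm

Compute V/Q:
V/Q = 170.6 / 67.4 = 2.53115727
Raise to the power 0.8:
(V/Q)^0.8 = 2.53115727^0.8 = 2.102109352
Multiply by A:
X50 = 7.4 * 2.102109352
= 15.5556 cm


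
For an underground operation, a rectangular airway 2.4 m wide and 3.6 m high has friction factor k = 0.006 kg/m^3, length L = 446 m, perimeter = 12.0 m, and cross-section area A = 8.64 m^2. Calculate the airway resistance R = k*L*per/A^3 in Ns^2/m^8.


Compute the numerator:
k * L * per = 0.006 * 446 * 12.0
= 32.112
Compute the denominator:
A^3 = 8.64^3 = 644.972544
Resistance:
R = 32.112 / 644.972544
= 0.0498 Ns^2/m^8

0.0498 Ns^2/m^8


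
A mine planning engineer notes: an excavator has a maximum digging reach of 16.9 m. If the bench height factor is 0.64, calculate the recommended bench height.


Bench height = reach * factor
= 16.9 * 0.64
= 10.816 m

10.816 m
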